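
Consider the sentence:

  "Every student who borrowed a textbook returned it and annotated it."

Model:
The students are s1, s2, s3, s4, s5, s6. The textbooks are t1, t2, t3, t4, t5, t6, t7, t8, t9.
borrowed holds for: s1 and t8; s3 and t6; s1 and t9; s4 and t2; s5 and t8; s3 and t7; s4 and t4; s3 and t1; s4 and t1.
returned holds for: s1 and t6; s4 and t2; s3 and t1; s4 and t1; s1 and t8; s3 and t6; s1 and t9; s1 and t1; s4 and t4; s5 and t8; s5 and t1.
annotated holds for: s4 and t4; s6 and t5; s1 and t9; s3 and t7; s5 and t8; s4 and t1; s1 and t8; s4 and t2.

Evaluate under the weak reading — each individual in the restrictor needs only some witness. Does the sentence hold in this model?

False

"it" takes "a textbook" as antecedent — a donkey pronoun bound across the clause boundary.
Weak reading: every student s with some borrowed-textbook has at least one borrowed-textbook t such that returned(s,t) ∧ annotated(s,t).
Per student: s1:✓  s3:✗  s4:✓  s5:✓
s3 has no witness among its borrowed-textbooks.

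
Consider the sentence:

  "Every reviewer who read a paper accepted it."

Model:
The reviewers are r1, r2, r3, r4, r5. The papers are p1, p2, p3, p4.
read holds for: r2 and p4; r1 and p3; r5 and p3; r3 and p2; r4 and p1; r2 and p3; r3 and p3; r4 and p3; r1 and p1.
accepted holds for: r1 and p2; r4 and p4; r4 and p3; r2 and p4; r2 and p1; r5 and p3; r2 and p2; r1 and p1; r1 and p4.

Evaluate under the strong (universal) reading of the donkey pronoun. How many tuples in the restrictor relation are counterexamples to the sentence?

5

"it" takes "a paper" as antecedent — a donkey pronoun bound across the clause boundary.
Strong reading: for every (r,p) with read(r,p), accepted(r,p).
Restrictor pairs: (r1,p1) ✓  (r1,p3) ✗  (r2,p3) ✗  (r2,p4) ✓  (r3,p2) ✗  (r3,p3) ✗  (r4,p1) ✗  (r4,p3) ✓  (r5,p3) ✓
Counterexamples (restrictor pairs failing the scope): 5.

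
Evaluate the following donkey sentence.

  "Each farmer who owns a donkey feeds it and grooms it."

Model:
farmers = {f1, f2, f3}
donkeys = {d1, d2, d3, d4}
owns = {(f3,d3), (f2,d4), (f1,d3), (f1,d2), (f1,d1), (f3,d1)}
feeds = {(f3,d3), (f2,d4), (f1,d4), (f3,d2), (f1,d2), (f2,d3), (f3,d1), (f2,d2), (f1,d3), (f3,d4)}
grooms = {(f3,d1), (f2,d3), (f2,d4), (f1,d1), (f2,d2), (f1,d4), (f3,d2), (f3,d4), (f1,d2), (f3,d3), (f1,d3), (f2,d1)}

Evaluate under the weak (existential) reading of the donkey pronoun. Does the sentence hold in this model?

"it" takes "a donkey" as antecedent — a donkey pronoun bound across the clause boundary.
Weak reading: every farmer f with some owns-donkey has at least one owns-donkey d such that feeds(f,d) ∧ grooms(f,d).
Per farmer: f1:✓  f2:✓  f3:✓
Every farmer in the restrictor has a witness.

True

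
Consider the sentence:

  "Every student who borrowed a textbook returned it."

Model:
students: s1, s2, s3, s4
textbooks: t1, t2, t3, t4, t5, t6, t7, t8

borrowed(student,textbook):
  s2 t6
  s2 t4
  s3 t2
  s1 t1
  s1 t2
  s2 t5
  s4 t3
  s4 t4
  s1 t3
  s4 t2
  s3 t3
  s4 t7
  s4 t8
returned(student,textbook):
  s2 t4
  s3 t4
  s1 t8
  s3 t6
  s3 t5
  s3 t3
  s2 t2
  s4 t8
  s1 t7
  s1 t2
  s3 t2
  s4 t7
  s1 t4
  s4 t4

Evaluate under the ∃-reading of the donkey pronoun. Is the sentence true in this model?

"it" takes "a textbook" as antecedent — a donkey pronoun bound across the clause boundary.
Weak reading: every student s with some borrowed-textbook has at least one borrowed-textbook t such that returned(s,t).
Per student: s1:✓  s2:✓  s3:✓  s4:✓
Every student in the restrictor has a witness.

True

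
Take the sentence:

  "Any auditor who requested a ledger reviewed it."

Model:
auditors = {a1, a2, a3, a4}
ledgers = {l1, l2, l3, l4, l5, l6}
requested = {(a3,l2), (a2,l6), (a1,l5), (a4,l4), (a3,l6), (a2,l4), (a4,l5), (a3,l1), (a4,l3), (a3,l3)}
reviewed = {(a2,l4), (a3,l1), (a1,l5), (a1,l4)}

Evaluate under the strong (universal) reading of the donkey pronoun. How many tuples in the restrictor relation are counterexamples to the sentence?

7

"it" takes "a ledger" as antecedent — a donkey pronoun bound across the clause boundary.
Strong reading: for every (a,l) with requested(a,l), reviewed(a,l).
Restrictor pairs: (a1,l5) ✓  (a2,l4) ✓  (a2,l6) ✗  (a3,l1) ✓  (a3,l2) ✗  (a3,l3) ✗  (a3,l6) ✗  (a4,l3) ✗  (a4,l4) ✗  (a4,l5) ✗
Counterexamples (restrictor pairs failing the scope): 7.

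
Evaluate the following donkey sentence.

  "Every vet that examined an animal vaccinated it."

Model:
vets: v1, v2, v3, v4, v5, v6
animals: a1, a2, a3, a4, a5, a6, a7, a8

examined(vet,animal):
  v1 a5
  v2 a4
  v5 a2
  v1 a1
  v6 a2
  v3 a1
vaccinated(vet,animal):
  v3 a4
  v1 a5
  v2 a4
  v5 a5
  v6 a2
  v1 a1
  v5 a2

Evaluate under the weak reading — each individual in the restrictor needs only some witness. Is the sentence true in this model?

"it" takes "an animal" as antecedent — a donkey pronoun bound across the clause boundary.
Weak reading: every vet v with some examined-animal has at least one examined-animal a such that vaccinated(v,a).
Per vet: v1:✓  v2:✓  v3:✗  v5:✓  v6:✓
v3 has no witness among its examined-animals.

False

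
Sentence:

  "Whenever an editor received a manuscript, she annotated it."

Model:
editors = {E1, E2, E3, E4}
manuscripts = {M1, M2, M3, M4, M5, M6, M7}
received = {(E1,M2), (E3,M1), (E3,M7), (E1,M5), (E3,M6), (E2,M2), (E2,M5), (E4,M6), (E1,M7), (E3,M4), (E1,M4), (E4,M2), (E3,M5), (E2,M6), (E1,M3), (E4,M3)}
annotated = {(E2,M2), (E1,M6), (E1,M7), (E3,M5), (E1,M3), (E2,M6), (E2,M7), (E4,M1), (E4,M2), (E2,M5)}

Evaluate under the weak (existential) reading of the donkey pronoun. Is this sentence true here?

True

"it" takes "a manuscript" as antecedent — a donkey pronoun bound across the clause boundary.
Weak reading: every editor e with some received-manuscript has at least one received-manuscript m such that annotated(e,m).
Per editor: E1:✓  E2:✓  E3:✓  E4:✓
Every editor in the restrictor has a witness.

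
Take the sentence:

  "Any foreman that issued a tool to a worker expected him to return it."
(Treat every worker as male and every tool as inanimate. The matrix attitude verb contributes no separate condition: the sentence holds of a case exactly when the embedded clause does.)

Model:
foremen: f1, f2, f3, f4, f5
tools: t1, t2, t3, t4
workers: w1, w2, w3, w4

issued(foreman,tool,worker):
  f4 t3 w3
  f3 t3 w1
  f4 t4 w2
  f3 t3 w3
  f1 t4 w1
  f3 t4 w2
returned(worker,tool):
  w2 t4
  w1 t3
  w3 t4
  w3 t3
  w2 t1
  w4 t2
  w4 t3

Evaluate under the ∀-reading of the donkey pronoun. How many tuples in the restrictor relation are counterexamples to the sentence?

1

"him" takes "a worker" as antecedent and "it" takes "a tool"; both are donkey pronouns co-varying with the restrictor.
Strong reading: for every (f,t,w) with issued(f,t,w), returned(w,t).
Restrictor triples: (f1,t4,w1)→returned(w1,t4) ✗  (f3,t3,w1)→returned(w1,t3) ✓  (f3,t3,w3)→returned(w3,t3) ✓  (f3,t4,w2)→returned(w2,t4) ✓  (f4,t3,w3)→returned(w3,t3) ✓  (f4,t4,w2)→returned(w2,t4) ✓
Counterexamples (restrictor triples failing the scope): 1.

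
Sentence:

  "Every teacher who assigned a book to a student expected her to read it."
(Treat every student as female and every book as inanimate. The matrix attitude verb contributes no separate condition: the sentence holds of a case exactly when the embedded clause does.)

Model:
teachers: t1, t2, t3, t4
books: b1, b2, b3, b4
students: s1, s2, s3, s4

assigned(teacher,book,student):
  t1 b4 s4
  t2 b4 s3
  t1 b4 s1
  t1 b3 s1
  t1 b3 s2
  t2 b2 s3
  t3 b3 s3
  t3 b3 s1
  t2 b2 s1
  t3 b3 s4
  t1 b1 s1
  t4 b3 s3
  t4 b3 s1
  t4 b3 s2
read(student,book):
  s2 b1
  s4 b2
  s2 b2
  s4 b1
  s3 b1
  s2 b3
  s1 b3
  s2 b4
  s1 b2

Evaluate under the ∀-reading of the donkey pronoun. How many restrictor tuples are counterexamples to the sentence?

8

"her" takes "a student" as antecedent and "it" takes "a book"; both are donkey pronouns co-varying with the restrictor.
Strong reading: for every (t,b,s) with assigned(t,b,s), read(s,b).
Restrictor triples: (t1,b1,s1)→read(s1,b1) ✗  (t1,b3,s1)→read(s1,b3) ✓  (t1,b3,s2)→read(s2,b3) ✓  (t1,b4,s1)→read(s1,b4) ✗  (t1,b4,s4)→read(s4,b4) ✗  (t2,b2,s1)→read(s1,b2) ✓  (t2,b2,s3)→read(s3,b2) ✗  (t2,b4,s3)→read(s3,b4) ✗  (t3,b3,s1)→read(s1,b3) ✓  (t3,b3,s3)→read(s3,b3) ✗  (t3,b3,s4)→read(s4,b3) ✗  (t4,b3,s1)→read(s1,b3) ✓  (t4,b3,s2)→read(s2,b3) ✓  (t4,b3,s3)→read(s3,b3) ✗
Counterexamples (restrictor triples failing the scope): 8.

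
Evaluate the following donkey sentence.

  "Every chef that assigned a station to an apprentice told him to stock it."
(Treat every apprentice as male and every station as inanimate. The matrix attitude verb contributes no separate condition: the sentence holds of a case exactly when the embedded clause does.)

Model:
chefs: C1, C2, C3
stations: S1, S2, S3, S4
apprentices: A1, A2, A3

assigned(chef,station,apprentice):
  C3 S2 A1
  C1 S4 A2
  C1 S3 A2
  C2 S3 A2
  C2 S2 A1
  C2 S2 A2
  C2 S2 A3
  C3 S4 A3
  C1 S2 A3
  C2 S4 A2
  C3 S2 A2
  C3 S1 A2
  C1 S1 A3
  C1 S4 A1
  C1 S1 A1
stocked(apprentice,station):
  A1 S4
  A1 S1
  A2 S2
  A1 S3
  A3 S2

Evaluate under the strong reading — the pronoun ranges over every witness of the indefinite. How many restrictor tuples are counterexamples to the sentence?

"him" takes "an apprentice" as antecedent and "it" takes "a station"; both are donkey pronouns co-varying with the restrictor.
Strong reading: for every (c,s,a) with assigned(c,s,a), stocked(a,s).
Restrictor triples: (C1,S1,A1)→stocked(A1,S1) ✓  (C1,S1,A3)→stocked(A3,S1) ✗  (C1,S2,A3)→stocked(A3,S2) ✓  (C1,S3,A2)→stocked(A2,S3) ✗  (C1,S4,A1)→stocked(A1,S4) ✓  (C1,S4,A2)→stocked(A2,S4) ✗  (C2,S2,A1)→stocked(A1,S2) ✗  (C2,S2,A2)→stocked(A2,S2) ✓  (C2,S2,A3)→stocked(A3,S2) ✓  (C2,S3,A2)→stocked(A2,S3) ✗  (C2,S4,A2)→stocked(A2,S4) ✗  (C3,S1,A2)→stocked(A2,S1) ✗  (C3,S2,A1)→stocked(A1,S2) ✗  (C3,S2,A2)→stocked(A2,S2) ✓  (C3,S4,A3)→stocked(A3,S4) ✗
Counterexamples (restrictor triples failing the scope): 9.

9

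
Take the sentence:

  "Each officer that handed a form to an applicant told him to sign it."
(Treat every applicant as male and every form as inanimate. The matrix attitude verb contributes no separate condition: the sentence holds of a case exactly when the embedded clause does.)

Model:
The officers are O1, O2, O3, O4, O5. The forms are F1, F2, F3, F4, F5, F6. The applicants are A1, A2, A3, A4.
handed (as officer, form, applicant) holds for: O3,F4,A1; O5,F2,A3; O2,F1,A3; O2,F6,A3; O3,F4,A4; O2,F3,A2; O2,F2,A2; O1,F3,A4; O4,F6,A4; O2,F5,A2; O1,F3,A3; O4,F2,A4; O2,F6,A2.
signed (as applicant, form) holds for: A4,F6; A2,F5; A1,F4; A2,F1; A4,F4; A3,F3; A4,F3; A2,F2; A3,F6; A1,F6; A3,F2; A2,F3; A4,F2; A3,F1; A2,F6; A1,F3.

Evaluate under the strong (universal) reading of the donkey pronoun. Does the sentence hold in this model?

True

"him" takes "an applicant" as antecedent and "it" takes "a form"; both are donkey pronouns co-varying with the restrictor.
Strong reading: for every (o,f,a) with handed(o,f,a), signed(a,f).
Restrictor triples: (O1,F3,A3)→signed(A3,F3) ✓  (O1,F3,A4)→signed(A4,F3) ✓  (O2,F1,A3)→signed(A3,F1) ✓  (O2,F2,A2)→signed(A2,F2) ✓  (O2,F3,A2)→signed(A2,F3) ✓  (O2,F5,A2)→signed(A2,F5) ✓  (O2,F6,A2)→signed(A2,F6) ✓  (O2,F6,A3)→signed(A3,F6) ✓  (O3,F4,A1)→signed(A1,F4) ✓  (O3,F4,A4)→signed(A4,F4) ✓  (O4,F2,A4)→signed(A4,F2) ✓  (O4,F6,A4)→signed(A4,F6) ✓  (O5,F2,A3)→signed(A3,F2) ✓
Every restrictor triple satisfies the scope.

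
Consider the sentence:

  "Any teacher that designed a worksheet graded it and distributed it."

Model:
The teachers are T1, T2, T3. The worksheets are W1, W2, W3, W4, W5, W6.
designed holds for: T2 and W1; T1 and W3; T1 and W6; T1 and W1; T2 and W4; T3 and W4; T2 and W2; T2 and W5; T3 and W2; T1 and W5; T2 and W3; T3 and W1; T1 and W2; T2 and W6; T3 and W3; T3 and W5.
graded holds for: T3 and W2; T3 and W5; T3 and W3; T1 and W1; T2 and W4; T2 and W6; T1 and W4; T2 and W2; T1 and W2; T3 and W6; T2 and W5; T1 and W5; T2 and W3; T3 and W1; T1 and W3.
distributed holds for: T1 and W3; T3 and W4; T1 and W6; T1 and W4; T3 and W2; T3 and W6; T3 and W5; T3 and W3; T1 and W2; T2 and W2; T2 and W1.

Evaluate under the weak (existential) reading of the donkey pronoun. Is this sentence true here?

"it" takes "a worksheet" as antecedent — a donkey pronoun bound across the clause boundary.
Weak reading: every teacher t with some designed-worksheet has at least one designed-worksheet w such that graded(t,w) ∧ distributed(t,w).
Per teacher: T1:✓  T2:✓  T3:✓
Every teacher in the restrictor has a witness.

True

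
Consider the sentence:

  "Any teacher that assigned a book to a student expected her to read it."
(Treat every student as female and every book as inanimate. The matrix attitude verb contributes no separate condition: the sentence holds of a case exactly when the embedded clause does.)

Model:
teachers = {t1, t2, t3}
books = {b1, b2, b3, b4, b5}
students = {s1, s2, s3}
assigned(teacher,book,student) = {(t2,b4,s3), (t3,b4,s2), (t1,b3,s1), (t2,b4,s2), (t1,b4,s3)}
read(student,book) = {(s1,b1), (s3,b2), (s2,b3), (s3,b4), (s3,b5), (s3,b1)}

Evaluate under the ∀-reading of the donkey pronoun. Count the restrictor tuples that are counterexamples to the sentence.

"her" takes "a student" as antecedent and "it" takes "a book"; both are donkey pronouns co-varying with the restrictor.
Strong reading: for every (t,b,s) with assigned(t,b,s), read(s,b).
Restrictor triples: (t1,b3,s1)→read(s1,b3) ✗  (t1,b4,s3)→read(s3,b4) ✓  (t2,b4,s2)→read(s2,b4) ✗  (t2,b4,s3)→read(s3,b4) ✓  (t3,b4,s2)→read(s2,b4) ✗
Counterexamples (restrictor triples failing the scope): 3.

3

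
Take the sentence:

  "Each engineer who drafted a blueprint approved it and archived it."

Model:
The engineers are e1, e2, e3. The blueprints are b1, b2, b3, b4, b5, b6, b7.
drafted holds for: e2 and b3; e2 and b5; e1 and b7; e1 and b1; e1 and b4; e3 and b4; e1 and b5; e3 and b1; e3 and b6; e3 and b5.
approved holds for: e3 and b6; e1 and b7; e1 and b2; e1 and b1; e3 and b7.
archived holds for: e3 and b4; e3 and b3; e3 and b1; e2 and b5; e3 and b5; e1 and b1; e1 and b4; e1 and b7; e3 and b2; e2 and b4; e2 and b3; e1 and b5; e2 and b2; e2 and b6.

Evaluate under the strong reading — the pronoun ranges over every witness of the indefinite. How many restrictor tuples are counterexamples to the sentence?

8

"it" takes "a blueprint" as antecedent — a donkey pronoun bound across the clause boundary.
Strong reading: for every (e,b) with drafted(e,b), approved(e,b) ∧ archived(e,b).
Restrictor pairs: (e1,b1) ✓  (e1,b4) ✗  (e1,b5) ✗  (e1,b7) ✓  (e2,b3) ✗  (e2,b5) ✗  (e3,b1) ✗  (e3,b4) ✗  (e3,b5) ✗  (e3,b6) ✗
Counterexamples (restrictor pairs failing the scope): 8.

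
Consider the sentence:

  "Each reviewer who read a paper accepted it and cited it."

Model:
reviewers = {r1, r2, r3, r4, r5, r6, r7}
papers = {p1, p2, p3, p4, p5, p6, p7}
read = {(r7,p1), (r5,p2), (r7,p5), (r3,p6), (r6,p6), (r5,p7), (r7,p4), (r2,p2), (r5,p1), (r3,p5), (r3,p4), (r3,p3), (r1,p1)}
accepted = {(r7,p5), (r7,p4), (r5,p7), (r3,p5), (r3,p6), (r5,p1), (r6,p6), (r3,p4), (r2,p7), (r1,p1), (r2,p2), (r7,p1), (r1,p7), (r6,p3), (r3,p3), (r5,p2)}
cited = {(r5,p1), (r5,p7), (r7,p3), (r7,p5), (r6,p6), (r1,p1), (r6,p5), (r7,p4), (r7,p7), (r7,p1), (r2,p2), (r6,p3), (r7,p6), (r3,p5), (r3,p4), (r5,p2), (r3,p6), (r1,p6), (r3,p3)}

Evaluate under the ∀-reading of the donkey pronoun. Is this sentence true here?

"it" takes "a paper" as antecedent — a donkey pronoun bound across the clause boundary.
Strong reading: for every (r,p) with read(r,p), accepted(r,p) ∧ cited(r,p).
Restrictor pairs: (r1,p1) ✓  (r2,p2) ✓  (r3,p3) ✓  (r3,p4) ✓  (r3,p5) ✓  (r3,p6) ✓  (r5,p1) ✓  (r5,p2) ✓  (r5,p7) ✓  (r6,p6) ✓  (r7,p1) ✓  (r7,p4) ✓  (r7,p5) ✓
Every restrictor pair satisfies the scope.

True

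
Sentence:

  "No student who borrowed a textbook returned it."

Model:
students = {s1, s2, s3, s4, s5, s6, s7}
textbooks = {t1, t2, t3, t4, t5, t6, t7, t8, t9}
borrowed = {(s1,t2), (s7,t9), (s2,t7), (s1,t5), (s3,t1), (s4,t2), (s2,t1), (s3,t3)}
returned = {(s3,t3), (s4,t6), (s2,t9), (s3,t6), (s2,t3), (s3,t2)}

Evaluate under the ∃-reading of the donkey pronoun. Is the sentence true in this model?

"it" takes "a textbook" as antecedent — a donkey pronoun bound across the clause boundary.
Truth condition: for no (s,t) with borrowed(s,t) does returned(s,t) hold.
Restrictor pairs — does the scope hold? (s1,t2):fails  (s1,t5):fails  (s2,t1):fails  (s2,t7):fails  (s3,t1):fails  (s3,t3):holds  (s4,t2):fails  (s7,t9):fails
Scope holds for 1 pair(s), so the sentence is false.

False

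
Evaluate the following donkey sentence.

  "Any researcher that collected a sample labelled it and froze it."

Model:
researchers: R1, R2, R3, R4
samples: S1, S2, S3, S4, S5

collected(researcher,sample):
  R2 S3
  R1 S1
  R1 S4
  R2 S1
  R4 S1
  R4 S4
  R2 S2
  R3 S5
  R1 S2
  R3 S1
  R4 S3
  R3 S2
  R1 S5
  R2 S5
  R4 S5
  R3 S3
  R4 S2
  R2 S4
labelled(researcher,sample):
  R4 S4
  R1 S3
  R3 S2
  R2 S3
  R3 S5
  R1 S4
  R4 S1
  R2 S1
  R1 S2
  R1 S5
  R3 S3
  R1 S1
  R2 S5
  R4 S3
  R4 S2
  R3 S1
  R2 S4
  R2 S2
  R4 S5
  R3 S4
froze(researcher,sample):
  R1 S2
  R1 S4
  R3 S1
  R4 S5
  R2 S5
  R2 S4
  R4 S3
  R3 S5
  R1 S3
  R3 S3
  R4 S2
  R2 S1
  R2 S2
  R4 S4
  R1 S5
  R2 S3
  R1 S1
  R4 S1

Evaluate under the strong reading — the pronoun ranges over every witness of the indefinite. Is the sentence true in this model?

"it" takes "a sample" as antecedent — a donkey pronoun bound across the clause boundary.
Strong reading: for every (r,s) with collected(r,s), labelled(r,s) ∧ froze(r,s).
Restrictor pairs: (R1,S1) ✓  (R1,S2) ✓  (R1,S4) ✓  (R1,S5) ✓  (R2,S1) ✓  (R2,S2) ✓  (R2,S3) ✓  (R2,S4) ✓  (R2,S5) ✓  (R3,S1) ✓  (R3,S2) ✗  (R3,S3) ✓  (R3,S5) ✓  (R4,S1) ✓  (R4,S2) ✓  (R4,S3) ✓  (R4,S4) ✓  (R4,S5) ✓
Counterexample: (R3,S2) is in collected but fails the scope.

False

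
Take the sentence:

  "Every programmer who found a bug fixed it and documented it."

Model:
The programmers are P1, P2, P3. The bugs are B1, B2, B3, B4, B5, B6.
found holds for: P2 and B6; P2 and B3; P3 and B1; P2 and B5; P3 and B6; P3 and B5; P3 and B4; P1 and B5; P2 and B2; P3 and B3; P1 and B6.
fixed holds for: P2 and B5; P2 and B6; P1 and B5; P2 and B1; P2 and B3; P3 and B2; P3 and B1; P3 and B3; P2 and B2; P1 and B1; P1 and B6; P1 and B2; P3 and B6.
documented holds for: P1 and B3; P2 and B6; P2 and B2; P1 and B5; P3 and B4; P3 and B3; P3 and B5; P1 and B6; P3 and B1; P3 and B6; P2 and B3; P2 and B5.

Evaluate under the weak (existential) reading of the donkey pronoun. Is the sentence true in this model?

"it" takes "a bug" as antecedent — a donkey pronoun bound across the clause boundary.
Weak reading: every programmer p with some found-bug has at least one found-bug b such that fixed(p,b) ∧ documented(p,b).
Per programmer: P1:✓  P2:✓  P3:✓
Every programmer in the restrictor has a witness.

True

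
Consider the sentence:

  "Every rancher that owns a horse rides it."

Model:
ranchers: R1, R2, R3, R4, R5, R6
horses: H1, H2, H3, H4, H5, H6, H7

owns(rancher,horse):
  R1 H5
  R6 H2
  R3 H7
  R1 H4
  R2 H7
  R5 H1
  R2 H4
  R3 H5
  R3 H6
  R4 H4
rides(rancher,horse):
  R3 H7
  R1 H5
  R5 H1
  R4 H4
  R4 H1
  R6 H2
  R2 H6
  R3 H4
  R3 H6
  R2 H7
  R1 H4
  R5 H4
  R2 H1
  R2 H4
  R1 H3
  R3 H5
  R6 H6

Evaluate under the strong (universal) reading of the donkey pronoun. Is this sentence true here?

True

"it" takes "a horse" as antecedent — a donkey pronoun bound across the clause boundary.
Strong reading: for every (r,h) with owns(r,h), rides(r,h).
Restrictor pairs: (R1,H4) ✓  (R1,H5) ✓  (R2,H4) ✓  (R2,H7) ✓  (R3,H5) ✓  (R3,H6) ✓  (R3,H7) ✓  (R4,H4) ✓  (R5,H1) ✓  (R6,H2) ✓
Every restrictor pair satisfies the scope.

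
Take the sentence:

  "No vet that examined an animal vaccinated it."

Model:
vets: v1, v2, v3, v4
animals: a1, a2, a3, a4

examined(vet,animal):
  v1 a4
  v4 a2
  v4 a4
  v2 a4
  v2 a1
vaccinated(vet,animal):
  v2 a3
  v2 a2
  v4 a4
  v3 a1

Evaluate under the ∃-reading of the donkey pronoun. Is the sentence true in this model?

False

"it" takes "an animal" as antecedent — a donkey pronoun bound across the clause boundary.
Truth condition: for no (v,a) with examined(v,a) does vaccinated(v,a) hold.
Restrictor pairs — does the scope hold? (v1,a4):fails  (v2,a1):fails  (v2,a4):fails  (v4,a2):fails  (v4,a4):holds
Scope holds for 1 pair(s), so the sentence is false.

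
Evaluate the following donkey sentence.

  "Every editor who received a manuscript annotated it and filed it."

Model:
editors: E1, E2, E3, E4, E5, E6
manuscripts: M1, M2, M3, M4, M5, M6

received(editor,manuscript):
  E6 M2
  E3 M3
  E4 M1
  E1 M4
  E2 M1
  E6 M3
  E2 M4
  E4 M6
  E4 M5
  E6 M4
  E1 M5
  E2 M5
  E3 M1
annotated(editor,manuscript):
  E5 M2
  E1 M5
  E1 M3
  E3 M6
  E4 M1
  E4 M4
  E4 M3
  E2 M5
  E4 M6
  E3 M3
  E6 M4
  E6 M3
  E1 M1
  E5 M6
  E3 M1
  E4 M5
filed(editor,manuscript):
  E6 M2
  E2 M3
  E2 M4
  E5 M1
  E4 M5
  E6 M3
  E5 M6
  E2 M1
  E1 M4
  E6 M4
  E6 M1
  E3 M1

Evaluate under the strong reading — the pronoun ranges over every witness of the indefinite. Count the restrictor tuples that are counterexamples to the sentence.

"it" takes "a manuscript" as antecedent — a donkey pronoun bound across the clause boundary.
Strong reading: for every (e,m) with received(e,m), annotated(e,m) ∧ filed(e,m).
Restrictor pairs: (E1,M4) ✗  (E1,M5) ✗  (E2,M1) ✗  (E2,M4) ✗  (E2,M5) ✗  (E3,M1) ✓  (E3,M3) ✗  (E4,M1) ✗  (E4,M5) ✓  (E4,M6) ✗  (E6,M2) ✗  (E6,M3) ✓  (E6,M4) ✓
Counterexamples (restrictor pairs failing the scope): 9.

9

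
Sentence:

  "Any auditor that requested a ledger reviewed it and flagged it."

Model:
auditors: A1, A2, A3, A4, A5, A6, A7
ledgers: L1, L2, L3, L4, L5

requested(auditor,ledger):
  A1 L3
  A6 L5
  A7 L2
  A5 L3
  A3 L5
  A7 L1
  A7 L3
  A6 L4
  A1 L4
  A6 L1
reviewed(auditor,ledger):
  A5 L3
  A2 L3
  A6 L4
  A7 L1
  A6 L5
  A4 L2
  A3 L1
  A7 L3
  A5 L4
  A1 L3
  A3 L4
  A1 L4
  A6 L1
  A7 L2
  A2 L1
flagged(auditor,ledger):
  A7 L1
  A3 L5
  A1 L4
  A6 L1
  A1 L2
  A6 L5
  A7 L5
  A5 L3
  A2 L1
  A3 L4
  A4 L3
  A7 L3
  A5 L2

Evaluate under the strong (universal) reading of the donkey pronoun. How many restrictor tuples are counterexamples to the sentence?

"it" takes "a ledger" as antecedent — a donkey pronoun bound across the clause boundary.
Strong reading: for every (a,l) with requested(a,l), reviewed(a,l) ∧ flagged(a,l).
Restrictor pairs: (A1,L3) ✗  (A1,L4) ✓  (A3,L5) ✗  (A5,L3) ✓  (A6,L1) ✓  (A6,L4) ✗  (A6,L5) ✓  (A7,L1) ✓  (A7,L2) ✗  (A7,L3) ✓
Counterexamples (restrictor pairs failing the scope): 4.

4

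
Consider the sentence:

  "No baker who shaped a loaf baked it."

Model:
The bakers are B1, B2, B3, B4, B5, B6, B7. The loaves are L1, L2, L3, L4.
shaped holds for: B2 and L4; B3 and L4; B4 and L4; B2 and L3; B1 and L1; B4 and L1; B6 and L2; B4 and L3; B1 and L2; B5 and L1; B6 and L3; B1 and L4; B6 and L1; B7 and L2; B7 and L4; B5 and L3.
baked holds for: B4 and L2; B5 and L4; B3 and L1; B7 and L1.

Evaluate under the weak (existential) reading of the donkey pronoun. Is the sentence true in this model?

"it" takes "a loaf" as antecedent — a donkey pronoun bound across the clause boundary.
Truth condition: for no (b,l) with shaped(b,l) does baked(b,l) hold.
Restrictor pairs — does the scope hold? (B1,L1):fails  (B1,L2):fails  (B1,L4):fails  (B2,L3):fails  (B2,L4):fails  (B3,L4):fails  (B4,L1):fails  (B4,L3):fails  (B4,L4):fails  (B5,L1):fails  (B5,L3):fails  (B6,L1):fails  (B6,L2):fails  (B6,L3):fails  (B7,L2):fails  (B7,L4):fails
Scope holds for no restrictor pair, so the sentence is true.

True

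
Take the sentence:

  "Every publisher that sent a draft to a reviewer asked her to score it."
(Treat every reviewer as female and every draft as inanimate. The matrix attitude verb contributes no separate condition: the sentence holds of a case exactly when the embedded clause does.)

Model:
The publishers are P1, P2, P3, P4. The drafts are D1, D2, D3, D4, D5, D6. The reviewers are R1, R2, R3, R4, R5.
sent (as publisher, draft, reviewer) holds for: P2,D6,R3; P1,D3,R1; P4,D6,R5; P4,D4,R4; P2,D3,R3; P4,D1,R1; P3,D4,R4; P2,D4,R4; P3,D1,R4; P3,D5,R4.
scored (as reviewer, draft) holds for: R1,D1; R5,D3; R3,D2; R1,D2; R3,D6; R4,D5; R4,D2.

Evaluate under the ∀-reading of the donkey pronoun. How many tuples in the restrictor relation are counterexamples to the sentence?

7

"her" takes "a reviewer" as antecedent and "it" takes "a draft"; both are donkey pronouns co-varying with the restrictor.
Strong reading: for every (p,d,r) with sent(p,d,r), scored(r,d).
Restrictor triples: (P1,D3,R1)→scored(R1,D3) ✗  (P2,D3,R3)→scored(R3,D3) ✗  (P2,D4,R4)→scored(R4,D4) ✗  (P2,D6,R3)→scored(R3,D6) ✓  (P3,D1,R4)→scored(R4,D1) ✗  (P3,D4,R4)→scored(R4,D4) ✗  (P3,D5,R4)→scored(R4,D5) ✓  (P4,D1,R1)→scored(R1,D1) ✓  (P4,D4,R4)→scored(R4,D4) ✗  (P4,D6,R5)→scored(R5,D6) ✗
Counterexamples (restrictor triples failing the scope): 7.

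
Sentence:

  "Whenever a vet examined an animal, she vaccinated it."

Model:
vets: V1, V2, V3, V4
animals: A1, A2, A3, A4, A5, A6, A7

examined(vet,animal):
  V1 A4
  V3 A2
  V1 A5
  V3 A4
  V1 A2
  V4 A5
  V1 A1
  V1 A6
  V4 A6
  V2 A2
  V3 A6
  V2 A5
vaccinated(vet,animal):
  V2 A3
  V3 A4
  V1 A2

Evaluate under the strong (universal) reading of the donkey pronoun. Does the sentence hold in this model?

"it" takes "an animal" as antecedent — a donkey pronoun bound across the clause boundary.
Strong reading: for every (v,a) with examined(v,a), vaccinated(v,a).
Restrictor pairs: (V1,A1) ✗  (V1,A2) ✓  (V1,A4) ✗  (V1,A5) ✗  (V1,A6) ✗  (V2,A2) ✗  (V2,A5) ✗  (V3,A2) ✗  (V3,A4) ✓  (V3,A6) ✗  (V4,A5) ✗  (V4,A6) ✗
Counterexample: (V1,A1) is in examined but fails the scope.

False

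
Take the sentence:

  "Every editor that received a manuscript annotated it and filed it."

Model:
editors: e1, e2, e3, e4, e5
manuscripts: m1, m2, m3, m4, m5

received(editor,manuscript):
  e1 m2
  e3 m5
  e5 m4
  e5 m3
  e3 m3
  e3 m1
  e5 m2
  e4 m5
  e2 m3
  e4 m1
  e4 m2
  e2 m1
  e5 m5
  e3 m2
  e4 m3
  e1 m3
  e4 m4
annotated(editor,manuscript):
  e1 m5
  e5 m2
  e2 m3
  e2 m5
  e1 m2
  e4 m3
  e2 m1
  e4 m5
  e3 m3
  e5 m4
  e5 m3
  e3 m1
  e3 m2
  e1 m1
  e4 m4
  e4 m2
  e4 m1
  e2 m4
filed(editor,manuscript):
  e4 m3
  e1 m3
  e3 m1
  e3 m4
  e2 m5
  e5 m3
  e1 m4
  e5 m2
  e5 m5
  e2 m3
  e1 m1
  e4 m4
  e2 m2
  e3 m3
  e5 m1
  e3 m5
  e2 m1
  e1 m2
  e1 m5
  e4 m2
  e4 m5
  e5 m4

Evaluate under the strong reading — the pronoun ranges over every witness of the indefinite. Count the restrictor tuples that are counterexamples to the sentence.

"it" takes "a manuscript" as antecedent — a donkey pronoun bound across the clause boundary.
Strong reading: for every (e,m) with received(e,m), annotated(e,m) ∧ filed(e,m).
Restrictor pairs: (e1,m2) ✓  (e1,m3) ✗  (e2,m1) ✓  (e2,m3) ✓  (e3,m1) ✓  (e3,m2) ✗  (e3,m3) ✓  (e3,m5) ✗  (e4,m1) ✗  (e4,m2) ✓  (e4,m3) ✓  (e4,m4) ✓  (e4,m5) ✓  (e5,m2) ✓  (e5,m3) ✓  (e5,m4) ✓  (e5,m5) ✗
Counterexamples (restrictor pairs failing the scope): 5.

5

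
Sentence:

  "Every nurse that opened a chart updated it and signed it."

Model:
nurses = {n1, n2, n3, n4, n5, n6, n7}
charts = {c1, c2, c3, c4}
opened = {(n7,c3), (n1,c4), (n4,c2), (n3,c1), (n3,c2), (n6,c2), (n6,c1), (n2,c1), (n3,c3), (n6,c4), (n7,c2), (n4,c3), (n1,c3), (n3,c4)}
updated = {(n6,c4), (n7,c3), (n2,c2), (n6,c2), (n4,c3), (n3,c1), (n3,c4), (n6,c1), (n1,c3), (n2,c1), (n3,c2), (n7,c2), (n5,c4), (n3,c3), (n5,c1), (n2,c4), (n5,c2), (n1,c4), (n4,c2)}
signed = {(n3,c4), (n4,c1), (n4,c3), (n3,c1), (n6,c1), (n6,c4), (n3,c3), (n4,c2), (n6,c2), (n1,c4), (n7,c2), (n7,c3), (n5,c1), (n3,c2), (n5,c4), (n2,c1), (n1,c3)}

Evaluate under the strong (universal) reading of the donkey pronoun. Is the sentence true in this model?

"it" takes "a chart" as antecedent — a donkey pronoun bound across the clause boundary.
Strong reading: for every (n,c) with opened(n,c), updated(n,c) ∧ signed(n,c).
Restrictor pairs: (n1,c3) ✓  (n1,c4) ✓  (n2,c1) ✓  (n3,c1) ✓  (n3,c2) ✓  (n3,c3) ✓  (n3,c4) ✓  (n4,c2) ✓  (n4,c3) ✓  (n6,c1) ✓  (n6,c2) ✓  (n6,c4) ✓  (n7,c2) ✓  (n7,c3) ✓
Every restrictor pair satisfies the scope.

True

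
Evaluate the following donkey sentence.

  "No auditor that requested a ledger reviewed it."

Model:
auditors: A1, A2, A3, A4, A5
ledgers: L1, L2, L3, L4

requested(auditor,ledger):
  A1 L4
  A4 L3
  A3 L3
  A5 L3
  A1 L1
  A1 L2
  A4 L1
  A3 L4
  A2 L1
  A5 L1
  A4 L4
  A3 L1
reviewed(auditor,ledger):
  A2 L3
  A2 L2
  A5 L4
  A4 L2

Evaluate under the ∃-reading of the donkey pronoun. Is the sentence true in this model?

"it" takes "a ledger" as antecedent — a donkey pronoun bound across the clause boundary.
Truth condition: for no (a,l) with requested(a,l) does reviewed(a,l) hold.
Restrictor pairs — does the scope hold? (A1,L1):fails  (A1,L2):fails  (A1,L4):fails  (A2,L1):fails  (A3,L1):fails  (A3,L3):fails  (A3,L4):fails  (A4,L1):fails  (A4,L3):fails  (A4,L4):fails  (A5,L1):fails  (A5,L3):fails
Scope holds for no restrictor pair, so the sentence is true.

True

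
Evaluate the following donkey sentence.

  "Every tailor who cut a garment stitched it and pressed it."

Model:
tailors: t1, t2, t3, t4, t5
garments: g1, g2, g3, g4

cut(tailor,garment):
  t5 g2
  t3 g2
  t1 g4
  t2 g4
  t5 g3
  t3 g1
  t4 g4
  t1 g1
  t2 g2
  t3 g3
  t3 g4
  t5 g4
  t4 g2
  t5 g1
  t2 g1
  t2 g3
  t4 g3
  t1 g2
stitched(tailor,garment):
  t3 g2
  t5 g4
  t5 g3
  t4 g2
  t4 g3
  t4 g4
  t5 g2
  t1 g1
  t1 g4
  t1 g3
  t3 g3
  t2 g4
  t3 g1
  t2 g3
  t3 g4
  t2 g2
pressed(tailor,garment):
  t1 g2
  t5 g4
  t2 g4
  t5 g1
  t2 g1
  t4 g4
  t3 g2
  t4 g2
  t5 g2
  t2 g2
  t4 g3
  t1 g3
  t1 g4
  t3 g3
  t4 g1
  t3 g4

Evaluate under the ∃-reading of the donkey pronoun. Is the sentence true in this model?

True

"it" takes "a garment" as antecedent — a donkey pronoun bound across the clause boundary.
Weak reading: every tailor t with some cut-garment has at least one cut-garment g such that stitched(t,g) ∧ pressed(t,g).
Per tailor: t1:✓  t2:✓  t3:✓  t4:✓  t5:✓
Every tailor in the restrictor has a witness.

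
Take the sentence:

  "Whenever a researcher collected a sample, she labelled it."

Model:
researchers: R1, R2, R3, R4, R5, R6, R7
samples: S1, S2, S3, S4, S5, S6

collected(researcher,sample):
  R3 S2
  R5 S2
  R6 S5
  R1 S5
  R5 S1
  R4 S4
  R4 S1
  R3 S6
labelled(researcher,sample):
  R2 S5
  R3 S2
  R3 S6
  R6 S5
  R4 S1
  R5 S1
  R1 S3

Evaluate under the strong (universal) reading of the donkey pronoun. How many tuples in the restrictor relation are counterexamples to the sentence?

3

"it" takes "a sample" as antecedent — a donkey pronoun bound across the clause boundary.
Strong reading: for every (r,s) with collected(r,s), labelled(r,s).
Restrictor pairs: (R1,S5) ✗  (R3,S2) ✓  (R3,S6) ✓  (R4,S1) ✓  (R4,S4) ✗  (R5,S1) ✓  (R5,S2) ✗  (R6,S5) ✓
Counterexamples (restrictor pairs failing the scope): 3.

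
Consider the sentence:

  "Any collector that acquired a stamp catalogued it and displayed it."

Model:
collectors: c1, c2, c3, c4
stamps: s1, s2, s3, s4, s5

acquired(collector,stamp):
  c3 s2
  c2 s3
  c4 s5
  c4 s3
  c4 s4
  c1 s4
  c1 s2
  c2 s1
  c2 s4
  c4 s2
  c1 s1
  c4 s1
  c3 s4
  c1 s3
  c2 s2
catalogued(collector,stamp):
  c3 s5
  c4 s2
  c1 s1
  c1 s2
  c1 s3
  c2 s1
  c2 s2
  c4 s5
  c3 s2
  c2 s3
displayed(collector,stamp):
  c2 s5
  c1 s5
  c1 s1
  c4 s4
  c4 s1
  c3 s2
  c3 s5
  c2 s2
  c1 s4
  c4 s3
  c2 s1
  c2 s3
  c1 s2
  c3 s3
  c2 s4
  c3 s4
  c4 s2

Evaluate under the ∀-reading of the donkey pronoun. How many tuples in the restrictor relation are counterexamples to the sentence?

"it" takes "a stamp" as antecedent — a donkey pronoun bound across the clause boundary.
Strong reading: for every (c,s) with acquired(c,s), catalogued(c,s) ∧ displayed(c,s).
Restrictor pairs: (c1,s1) ✓  (c1,s2) ✓  (c1,s3) ✗  (c1,s4) ✗  (c2,s1) ✓  (c2,s2) ✓  (c2,s3) ✓  (c2,s4) ✗  (c3,s2) ✓  (c3,s4) ✗  (c4,s1) ✗  (c4,s2) ✓  (c4,s3) ✗  (c4,s4) ✗  (c4,s5) ✗
Counterexamples (restrictor pairs failing the scope): 8.

8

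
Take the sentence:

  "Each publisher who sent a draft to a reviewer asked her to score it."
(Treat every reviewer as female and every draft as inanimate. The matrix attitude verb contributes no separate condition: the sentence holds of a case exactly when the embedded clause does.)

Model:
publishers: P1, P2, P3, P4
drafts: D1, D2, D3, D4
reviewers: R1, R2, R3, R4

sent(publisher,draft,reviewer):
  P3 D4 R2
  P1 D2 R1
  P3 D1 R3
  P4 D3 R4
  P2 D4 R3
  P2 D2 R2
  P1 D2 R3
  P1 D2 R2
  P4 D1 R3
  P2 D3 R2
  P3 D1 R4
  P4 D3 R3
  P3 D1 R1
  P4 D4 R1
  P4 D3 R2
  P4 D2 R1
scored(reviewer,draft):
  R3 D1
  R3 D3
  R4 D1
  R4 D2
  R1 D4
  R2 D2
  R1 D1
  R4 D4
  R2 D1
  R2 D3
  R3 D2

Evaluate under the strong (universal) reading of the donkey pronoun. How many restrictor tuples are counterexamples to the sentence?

"her" takes "a reviewer" as antecedent and "it" takes "a draft"; both are donkey pronouns co-varying with the restrictor.
Strong reading: for every (p,d,r) with sent(p,d,r), scored(r,d).
Restrictor triples: (P1,D2,R1)→scored(R1,D2) ✗  (P1,D2,R2)→scored(R2,D2) ✓  (P1,D2,R3)→scored(R3,D2) ✓  (P2,D2,R2)→scored(R2,D2) ✓  (P2,D3,R2)→scored(R2,D3) ✓  (P2,D4,R3)→scored(R3,D4) ✗  (P3,D1,R1)→scored(R1,D1) ✓  (P3,D1,R3)→scored(R3,D1) ✓  (P3,D1,R4)→scored(R4,D1) ✓  (P3,D4,R2)→scored(R2,D4) ✗  (P4,D1,R3)→scored(R3,D1) ✓  (P4,D2,R1)→scored(R1,D2) ✗  (P4,D3,R2)→scored(R2,D3) ✓  (P4,D3,R3)→scored(R3,D3) ✓  (P4,D3,R4)→scored(R4,D3) ✗  (P4,D4,R1)→scored(R1,D4) ✓
Counterexamples (restrictor triples failing the scope): 5.

5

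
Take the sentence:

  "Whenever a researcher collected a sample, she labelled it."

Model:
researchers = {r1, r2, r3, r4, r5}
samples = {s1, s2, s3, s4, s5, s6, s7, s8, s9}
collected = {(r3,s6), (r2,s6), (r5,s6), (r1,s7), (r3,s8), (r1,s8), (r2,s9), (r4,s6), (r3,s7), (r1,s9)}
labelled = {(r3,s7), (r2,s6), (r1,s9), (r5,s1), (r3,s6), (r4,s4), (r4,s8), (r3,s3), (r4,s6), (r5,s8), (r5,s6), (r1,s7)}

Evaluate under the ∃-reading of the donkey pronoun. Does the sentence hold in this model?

True

"it" takes "a sample" as antecedent — a donkey pronoun bound across the clause boundary.
Weak reading: every researcher r with some collected-sample has at least one collected-sample s such that labelled(r,s).
Per researcher: r1:✓  r2:✓  r3:✓  r4:✓  r5:✓
Every researcher in the restrictor has a witness.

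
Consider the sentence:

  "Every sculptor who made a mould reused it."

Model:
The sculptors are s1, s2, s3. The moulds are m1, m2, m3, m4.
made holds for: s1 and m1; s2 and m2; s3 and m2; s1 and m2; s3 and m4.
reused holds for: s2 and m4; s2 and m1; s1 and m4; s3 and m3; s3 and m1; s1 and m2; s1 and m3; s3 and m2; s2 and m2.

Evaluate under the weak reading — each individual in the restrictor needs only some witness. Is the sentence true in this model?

"it" takes "a mould" as antecedent — a donkey pronoun bound across the clause boundary.
Weak reading: every sculptor s with some made-mould has at least one made-mould m such that reused(s,m).
Per sculptor: s1:✓  s2:✓  s3:✓
Every sculptor in the restrictor has a witness.

True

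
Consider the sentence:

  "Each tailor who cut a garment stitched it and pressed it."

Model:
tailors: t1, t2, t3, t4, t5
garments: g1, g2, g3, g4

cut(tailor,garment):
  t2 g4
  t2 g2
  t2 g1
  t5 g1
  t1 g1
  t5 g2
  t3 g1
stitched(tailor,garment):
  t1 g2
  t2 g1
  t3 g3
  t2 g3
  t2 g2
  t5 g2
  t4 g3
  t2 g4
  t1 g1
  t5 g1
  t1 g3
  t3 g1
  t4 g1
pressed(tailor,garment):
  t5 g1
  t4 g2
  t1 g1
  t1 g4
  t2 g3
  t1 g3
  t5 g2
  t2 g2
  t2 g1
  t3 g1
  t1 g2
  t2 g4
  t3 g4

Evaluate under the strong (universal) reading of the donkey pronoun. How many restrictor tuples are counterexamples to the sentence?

0

"it" takes "a garment" as antecedent — a donkey pronoun bound across the clause boundary.
Strong reading: for every (t,g) with cut(t,g), stitched(t,g) ∧ pressed(t,g).
Restrictor pairs: (t1,g1) ✓  (t2,g1) ✓  (t2,g2) ✓  (t2,g4) ✓  (t3,g1) ✓  (t5,g1) ✓  (t5,g2) ✓
Counterexamples (restrictor pairs failing the scope): 0.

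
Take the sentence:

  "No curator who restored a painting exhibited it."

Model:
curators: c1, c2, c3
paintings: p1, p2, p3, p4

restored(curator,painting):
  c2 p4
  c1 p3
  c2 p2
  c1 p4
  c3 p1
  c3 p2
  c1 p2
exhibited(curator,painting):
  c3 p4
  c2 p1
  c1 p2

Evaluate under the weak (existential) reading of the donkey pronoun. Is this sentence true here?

"it" takes "a painting" as antecedent — a donkey pronoun bound across the clause boundary.
Truth condition: for no (c,p) with restored(c,p) does exhibited(c,p) hold.
Restrictor pairs — does the scope hold? (c1,p2):holds  (c1,p3):fails  (c1,p4):fails  (c2,p2):fails  (c2,p4):fails  (c3,p1):fails  (c3,p2):fails
Scope holds for 1 pair(s), so the sentence is false.

False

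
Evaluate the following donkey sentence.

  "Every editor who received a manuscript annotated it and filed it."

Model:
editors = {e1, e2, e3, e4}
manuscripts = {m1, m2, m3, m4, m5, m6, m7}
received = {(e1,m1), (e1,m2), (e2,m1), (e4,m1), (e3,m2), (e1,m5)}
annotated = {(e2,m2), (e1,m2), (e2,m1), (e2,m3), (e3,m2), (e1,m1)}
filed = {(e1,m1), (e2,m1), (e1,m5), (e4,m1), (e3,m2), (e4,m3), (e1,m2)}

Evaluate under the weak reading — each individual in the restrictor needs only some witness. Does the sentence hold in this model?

"it" takes "a manuscript" as antecedent — a donkey pronoun bound across the clause boundary.
Weak reading: every editor e with some received-manuscript has at least one received-manuscript m such that annotated(e,m) ∧ filed(e,m).
Per editor: e1:✓  e2:✓  e3:✓  e4:✗
e4 has no witness among its received-manuscripts.

False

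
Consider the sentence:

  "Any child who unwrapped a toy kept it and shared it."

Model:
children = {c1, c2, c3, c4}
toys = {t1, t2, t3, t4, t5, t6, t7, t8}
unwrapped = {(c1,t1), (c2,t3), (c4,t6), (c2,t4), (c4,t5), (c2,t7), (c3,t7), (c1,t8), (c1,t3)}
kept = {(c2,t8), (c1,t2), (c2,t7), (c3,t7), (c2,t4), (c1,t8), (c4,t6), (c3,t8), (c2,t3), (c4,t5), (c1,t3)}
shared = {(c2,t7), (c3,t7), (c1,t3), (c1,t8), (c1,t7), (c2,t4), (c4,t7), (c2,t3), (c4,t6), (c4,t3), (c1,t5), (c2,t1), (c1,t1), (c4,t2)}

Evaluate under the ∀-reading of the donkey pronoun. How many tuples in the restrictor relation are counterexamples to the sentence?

"it" takes "a toy" as antecedent — a donkey pronoun bound across the clause boundary.
Strong reading: for every (c,t) with unwrapped(c,t), kept(c,t) ∧ shared(c,t).
Restrictor pairs: (c1,t1) ✗  (c1,t3) ✓  (c1,t8) ✓  (c2,t3) ✓  (c2,t4) ✓  (c2,t7) ✓  (c3,t7) ✓  (c4,t5) ✗  (c4,t6) ✓
Counterexamples (restrictor pairs failing the scope): 2.

2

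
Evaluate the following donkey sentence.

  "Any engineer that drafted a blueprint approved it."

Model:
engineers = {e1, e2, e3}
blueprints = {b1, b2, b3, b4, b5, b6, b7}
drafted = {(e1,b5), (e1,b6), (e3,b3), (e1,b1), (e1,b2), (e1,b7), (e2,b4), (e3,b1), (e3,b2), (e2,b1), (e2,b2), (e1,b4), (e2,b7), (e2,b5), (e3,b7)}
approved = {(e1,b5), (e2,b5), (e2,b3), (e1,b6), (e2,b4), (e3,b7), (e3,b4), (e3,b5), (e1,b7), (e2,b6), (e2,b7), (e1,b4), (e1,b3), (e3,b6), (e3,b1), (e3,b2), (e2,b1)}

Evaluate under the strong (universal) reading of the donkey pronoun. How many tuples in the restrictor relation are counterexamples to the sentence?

"it" takes "a blueprint" as antecedent — a donkey pronoun bound across the clause boundary.
Strong reading: for every (e,b) with drafted(e,b), approved(e,b).
Restrictor pairs: (e1,b1) ✗  (e1,b2) ✗  (e1,b4) ✓  (e1,b5) ✓  (e1,b6) ✓  (e1,b7) ✓  (e2,b1) ✓  (e2,b2) ✗  (e2,b4) ✓  (e2,b5) ✓  (e2,b7) ✓  (e3,b1) ✓  (e3,b2) ✓  (e3,b3) ✗  (e3,b7) ✓
Counterexamples (restrictor pairs failing the scope): 4.

4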